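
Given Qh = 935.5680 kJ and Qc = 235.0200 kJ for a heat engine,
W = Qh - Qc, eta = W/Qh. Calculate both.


W = 935.5680 - 235.0200 = 700.5480 kJ
eta = 700.5480 / 935.5680 = 0.7488 = 74.8794%

W = 700.5480 kJ, eta = 74.8794%


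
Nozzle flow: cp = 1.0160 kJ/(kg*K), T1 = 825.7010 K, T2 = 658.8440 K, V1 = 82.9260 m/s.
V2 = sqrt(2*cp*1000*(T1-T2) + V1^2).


dT = 166.8570 K
2*cp*1000*dT = 339053.4240
V1^2 = 6876.7215
V2 = sqrt(345930.1455) = 588.1583 m/s

588.1583 m/s


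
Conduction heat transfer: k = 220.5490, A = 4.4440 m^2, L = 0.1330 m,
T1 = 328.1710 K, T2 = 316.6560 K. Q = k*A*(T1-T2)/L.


dT = 11.5150 K
Q = 220.5490 * 4.4440 * 11.5150 / 0.1330 = 84857.7368 W

84857.7368 W


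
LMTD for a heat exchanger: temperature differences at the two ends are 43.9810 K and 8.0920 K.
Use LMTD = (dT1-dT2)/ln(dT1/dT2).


dT1/dT2 = 5.4351
ln(dT1/dT2) = 1.6929
LMTD = 35.8890 / 1.6929 = 21.1999 K

21.1999 K


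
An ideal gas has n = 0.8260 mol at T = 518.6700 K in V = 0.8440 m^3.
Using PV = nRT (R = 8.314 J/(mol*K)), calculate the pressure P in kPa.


P = nRT/V = 0.8260 * 8.314 * 518.6700 / 0.8440
= 3561.8957 / 0.8440 = 4220.2556 Pa = 4.2203 kPa

4.2203 kPa


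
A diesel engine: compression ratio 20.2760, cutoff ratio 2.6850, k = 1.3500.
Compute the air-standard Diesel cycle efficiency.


r^(k-1) = 2.8671
rc^k = 3.7938
eta = 0.5716 = 57.1631%

57.1631%


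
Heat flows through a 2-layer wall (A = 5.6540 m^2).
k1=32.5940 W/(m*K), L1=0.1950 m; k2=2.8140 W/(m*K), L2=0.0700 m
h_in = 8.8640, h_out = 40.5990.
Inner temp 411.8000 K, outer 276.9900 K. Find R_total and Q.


R_conv_in = 1/(8.8640*5.6540) = 0.0200
R_1 = 0.1950/(32.5940*5.6540) = 0.0011
R_2 = 0.0700/(2.8140*5.6540) = 0.0044
R_conv_out = 1/(40.5990*5.6540) = 0.0044
R_total = 0.0298 K/W
Q = 134.8100 / 0.0298 = 4528.7671 W

R_total = 0.0298 K/W, Q = 4528.7671 W


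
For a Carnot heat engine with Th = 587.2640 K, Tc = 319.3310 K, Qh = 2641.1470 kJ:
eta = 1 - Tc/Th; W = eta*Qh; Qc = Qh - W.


eta = 1 - 319.3310/587.2640 = 0.4562
W = 0.4562 * 2641.1470 = 1204.9954 kJ
Qc = 2641.1470 - 1204.9954 = 1436.1516 kJ

eta = 45.6239%, W = 1204.9954 kJ, Qc = 1436.1516 kJ


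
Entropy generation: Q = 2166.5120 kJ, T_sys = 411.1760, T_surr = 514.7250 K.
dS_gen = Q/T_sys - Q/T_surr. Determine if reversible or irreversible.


dS_sys = 2166.5120/411.1760 = 5.2691 kJ/K
dS_surr = -2166.5120/514.7250 = -4.2091 kJ/K
dS_gen = 5.2691 - 4.2091 = 1.0600 kJ/K (irreversible)

dS_gen = 1.0600 kJ/K, irreversible


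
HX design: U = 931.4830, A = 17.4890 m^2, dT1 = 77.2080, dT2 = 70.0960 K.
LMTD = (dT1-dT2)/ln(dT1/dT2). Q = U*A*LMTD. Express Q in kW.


LMTD = 73.5947 K
Q = 931.4830 * 17.4890 * 73.5947 = 1198910.2077 W = 1198.9102 kW

1198.9102 kW


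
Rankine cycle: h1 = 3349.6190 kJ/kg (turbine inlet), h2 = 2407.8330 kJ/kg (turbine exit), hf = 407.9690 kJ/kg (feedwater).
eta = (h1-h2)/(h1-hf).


W = 941.7860 kJ/kg
Q_in = 2941.6500 kJ/kg
eta = 0.3202 = 32.0156%

eta = 32.0156%


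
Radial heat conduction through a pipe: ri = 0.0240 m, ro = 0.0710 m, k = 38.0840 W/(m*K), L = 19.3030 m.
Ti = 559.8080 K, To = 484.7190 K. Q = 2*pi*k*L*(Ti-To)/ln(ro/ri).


dT = 75.0890 K
ln(ro/ri) = 1.0846
Q = 2*pi*38.0840*19.3030*75.0890 / 1.0846 = 319774.2777 W

319774.2777 W


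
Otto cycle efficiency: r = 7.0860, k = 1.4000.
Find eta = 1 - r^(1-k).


r^(k-1) = 2.1886
eta = 1 - 1/2.1886 = 0.5431 = 54.3081%

54.3081%


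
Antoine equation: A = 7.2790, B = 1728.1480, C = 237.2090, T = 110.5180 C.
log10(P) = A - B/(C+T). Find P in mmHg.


C+T = 347.7270
B/(C+T) = 4.9698
log10(P) = 7.2790 - 4.9698 = 2.3092
P = 10^2.3092 = 203.7787 mmHg

203.7787 mmHg


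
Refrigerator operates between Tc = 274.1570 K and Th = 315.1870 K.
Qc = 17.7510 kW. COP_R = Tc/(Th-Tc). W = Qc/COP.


COP = 274.1570 / 41.0300 = 6.6819
W = 17.7510 / 6.6819 = 2.6566 kW

COP = 6.6819, W = 2.6566 kW


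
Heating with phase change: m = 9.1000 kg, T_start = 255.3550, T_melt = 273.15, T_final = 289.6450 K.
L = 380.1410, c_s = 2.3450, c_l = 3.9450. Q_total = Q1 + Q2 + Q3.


Q1 (sensible, solid) = 9.1000 * 2.3450 * 17.7950 = 379.7364 kJ
Q2 (latent) = 9.1000 * 380.1410 = 3459.2831 kJ
Q3 (sensible, liquid) = 9.1000 * 3.9450 * 16.4950 = 592.1623 kJ
Q_total = 4431.1818 kJ

4431.1818 kJ


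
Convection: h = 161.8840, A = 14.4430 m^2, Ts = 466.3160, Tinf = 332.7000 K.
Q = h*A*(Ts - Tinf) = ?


dT = 133.6160 K
Q = 161.8840 * 14.4430 * 133.6160 = 312406.3152 W

312406.3152 W


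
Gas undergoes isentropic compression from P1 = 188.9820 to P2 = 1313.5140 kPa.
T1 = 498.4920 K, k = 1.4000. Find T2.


(k-1)/k = 0.2857
(P2/P1)^exp = 1.7401
T2 = 498.4920 * 1.7401 = 867.4285 K

867.4285 K


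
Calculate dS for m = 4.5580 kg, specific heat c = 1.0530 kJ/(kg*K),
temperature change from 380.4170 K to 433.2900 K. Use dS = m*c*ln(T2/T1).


T2/T1 = 1.1390
ln(T2/T1) = 0.1301
dS = 4.5580 * 1.0530 * 0.1301 = 0.6246 kJ/K

0.6246 kJ/K


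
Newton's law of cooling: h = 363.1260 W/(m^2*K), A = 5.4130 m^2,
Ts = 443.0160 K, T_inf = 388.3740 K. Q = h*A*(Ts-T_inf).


dT = 54.6420 K
Q = 363.1260 * 5.4130 * 54.6420 = 107404.3719 W

107404.3719 W


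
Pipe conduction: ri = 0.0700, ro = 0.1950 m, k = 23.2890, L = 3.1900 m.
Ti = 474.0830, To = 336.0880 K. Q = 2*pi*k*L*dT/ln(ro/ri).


dT = 137.9950 K
ln(ro/ri) = 1.0245
Q = 2*pi*23.2890*3.1900*137.9950 / 1.0245 = 62873.9797 W

62873.9797 W


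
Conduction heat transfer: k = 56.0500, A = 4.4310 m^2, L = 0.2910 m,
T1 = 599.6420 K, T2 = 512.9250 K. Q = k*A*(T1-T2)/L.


dT = 86.7170 K
Q = 56.0500 * 4.4310 * 86.7170 / 0.2910 = 74009.6964 W

74009.6964 W


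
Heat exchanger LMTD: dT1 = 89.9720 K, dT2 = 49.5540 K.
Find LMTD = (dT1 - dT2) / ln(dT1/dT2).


dT1/dT2 = 1.8156
ln(dT1/dT2) = 0.5964
LMTD = 40.4180 / 0.5964 = 67.7659 K

67.7659 K


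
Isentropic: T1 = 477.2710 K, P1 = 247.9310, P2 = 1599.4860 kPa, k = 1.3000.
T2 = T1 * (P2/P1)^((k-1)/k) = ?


(k-1)/k = 0.2308
(P2/P1)^exp = 1.5376
T2 = 477.2710 * 1.5376 = 733.8499 K

733.8499 K


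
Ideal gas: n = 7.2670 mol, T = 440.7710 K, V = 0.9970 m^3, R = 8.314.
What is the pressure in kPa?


P = nRT/V = 7.2670 * 8.314 * 440.7710 / 0.9970
= 26630.4309 / 0.9970 = 26710.5626 Pa = 26.7106 kPa

26.7106 kPa


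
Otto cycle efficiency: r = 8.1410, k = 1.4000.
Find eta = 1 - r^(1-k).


r^(k-1) = 2.3135
eta = 1 - 1/2.3135 = 0.5678 = 56.7756%

56.7756%


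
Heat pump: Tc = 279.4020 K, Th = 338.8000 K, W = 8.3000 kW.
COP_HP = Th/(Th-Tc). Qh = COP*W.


COP = 338.8000 / 59.3980 = 5.7039
Qh = 5.7039 * 8.3000 = 47.3423 kW

COP = 5.7039, Qh = 47.3423 kW


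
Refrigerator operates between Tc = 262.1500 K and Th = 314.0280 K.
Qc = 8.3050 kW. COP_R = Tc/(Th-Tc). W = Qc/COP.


COP = 262.1500 / 51.8780 = 5.0532
W = 8.3050 / 5.0532 = 1.6435 kW

COP = 5.0532, W = 1.6435 kW


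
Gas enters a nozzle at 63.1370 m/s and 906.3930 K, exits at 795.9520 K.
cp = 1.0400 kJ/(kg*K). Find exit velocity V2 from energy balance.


dT = 110.4410 K
2*cp*1000*dT = 229717.2800
V1^2 = 3986.2808
V2 = sqrt(233703.5608) = 483.4290 m/s

483.4290 m/s


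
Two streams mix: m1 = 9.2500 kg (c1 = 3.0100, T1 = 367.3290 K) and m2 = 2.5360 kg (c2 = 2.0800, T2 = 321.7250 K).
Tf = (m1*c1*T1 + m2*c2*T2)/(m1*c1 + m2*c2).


num = 11924.4185
den = 33.1174
Tf = 360.0653 K

360.0653 K


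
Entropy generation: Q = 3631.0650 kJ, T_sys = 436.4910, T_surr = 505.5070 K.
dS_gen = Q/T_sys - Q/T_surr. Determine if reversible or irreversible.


dS_sys = 3631.0650/436.4910 = 8.3188 kJ/K
dS_surr = -3631.0650/505.5070 = -7.1830 kJ/K
dS_gen = 8.3188 - 7.1830 = 1.1357 kJ/K (irreversible)

dS_gen = 1.1357 kJ/K, irreversible


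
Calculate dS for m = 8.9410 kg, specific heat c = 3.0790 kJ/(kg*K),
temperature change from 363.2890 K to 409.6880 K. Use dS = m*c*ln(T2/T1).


T2/T1 = 1.1277
ln(T2/T1) = 0.1202
dS = 8.9410 * 3.0790 * 0.1202 = 3.3090 kJ/K

3.3090 kJ/K


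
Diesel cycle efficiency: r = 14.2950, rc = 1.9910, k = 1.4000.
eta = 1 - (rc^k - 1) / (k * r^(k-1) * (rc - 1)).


r^(k-1) = 2.8978
rc^k = 2.6224
eta = 0.5965 = 59.6462%

59.6462%


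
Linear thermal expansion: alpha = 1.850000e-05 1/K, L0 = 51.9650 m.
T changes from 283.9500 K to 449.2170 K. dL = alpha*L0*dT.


dT = 165.2670 K
dL = 1.850000e-05 * 51.9650 * 165.2670 = 0.158880 m
L_final = 52.123880 m

dL = 0.158880 m


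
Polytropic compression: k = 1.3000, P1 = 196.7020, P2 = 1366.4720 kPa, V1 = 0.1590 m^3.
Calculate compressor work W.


(k-1)/k = 0.2308
(P2/P1)^exp = 1.5641
W = 4.3333 * 196.7020 * 0.1590 * (1.5641 - 1) = 76.4488 kJ

76.4488 kJ


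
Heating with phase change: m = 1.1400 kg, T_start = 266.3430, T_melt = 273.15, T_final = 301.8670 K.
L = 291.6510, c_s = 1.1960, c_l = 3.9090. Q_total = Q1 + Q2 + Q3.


Q1 (sensible, solid) = 1.1400 * 1.1960 * 6.8070 = 9.2809 kJ
Q2 (latent) = 1.1400 * 291.6510 = 332.4821 kJ
Q3 (sensible, liquid) = 1.1400 * 3.9090 * 28.7170 = 127.9704 kJ
Q_total = 469.7335 kJ

469.7335 kJ


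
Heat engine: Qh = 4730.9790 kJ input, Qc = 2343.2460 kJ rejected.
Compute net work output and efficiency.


W = 4730.9790 - 2343.2460 = 2387.7330 kJ
eta = 2387.7330 / 4730.9790 = 0.5047 = 50.4702%

W = 2387.7330 kJ, eta = 50.4702%


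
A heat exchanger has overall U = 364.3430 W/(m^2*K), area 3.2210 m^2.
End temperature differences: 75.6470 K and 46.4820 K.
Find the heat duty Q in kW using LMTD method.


LMTD = 59.8855 K
Q = 364.3430 * 3.2210 * 59.8855 = 70278.5675 W = 70.2786 kW

70.2786 kW


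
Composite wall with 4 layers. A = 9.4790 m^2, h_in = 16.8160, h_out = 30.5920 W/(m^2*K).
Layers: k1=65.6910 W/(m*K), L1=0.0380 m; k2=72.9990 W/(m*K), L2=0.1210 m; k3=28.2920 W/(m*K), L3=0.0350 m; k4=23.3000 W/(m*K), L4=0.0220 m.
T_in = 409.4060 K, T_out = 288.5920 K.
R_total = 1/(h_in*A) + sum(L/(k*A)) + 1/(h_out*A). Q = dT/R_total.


R_conv_in = 1/(16.8160*9.4790) = 0.0063
R_1 = 0.0380/(65.6910*9.4790) = 6.1026e-05
R_2 = 0.1210/(72.9990*9.4790) = 0.0002
R_3 = 0.0350/(28.2920*9.4790) = 0.0001
R_4 = 0.0220/(23.3000*9.4790) = 9.9610e-05
R_conv_out = 1/(30.5920*9.4790) = 0.0034
R_total = 0.0102 K/W
Q = 120.8140 / 0.0102 = 11858.3708 W

R_total = 0.0102 K/W, Q = 11858.3708 W


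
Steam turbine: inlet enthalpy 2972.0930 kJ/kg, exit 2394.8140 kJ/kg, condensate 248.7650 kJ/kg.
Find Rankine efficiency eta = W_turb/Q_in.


W = 577.2790 kJ/kg
Q_in = 2723.3280 kJ/kg
eta = 0.2120 = 21.1976%

eta = 21.1976%


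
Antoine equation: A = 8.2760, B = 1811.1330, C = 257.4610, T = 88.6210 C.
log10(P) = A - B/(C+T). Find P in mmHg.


C+T = 346.0820
B/(C+T) = 5.2332
log10(P) = 8.2760 - 5.2332 = 3.0428
P = 10^3.0428 = 1103.4478 mmHg

1103.4478 mmHg


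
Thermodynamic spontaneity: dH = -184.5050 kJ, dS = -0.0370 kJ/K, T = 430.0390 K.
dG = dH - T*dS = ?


T*dS = 430.0390 * -0.0370 = -15.9114 kJ
dG = -184.5050 + 15.9114 = -168.5936 kJ (spontaneous)

dG = -168.5936 kJ, spontaneous


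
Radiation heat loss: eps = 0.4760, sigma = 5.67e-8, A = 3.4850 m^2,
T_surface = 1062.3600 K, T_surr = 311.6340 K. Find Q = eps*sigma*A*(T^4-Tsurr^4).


T^4 = 1.2738e+12
Tsurr^4 = 9.4315e+09
Q = 0.4760 * 5.67e-8 * 3.4850 * 1.2643e+12 = 118919.1952 W

118919.1952 W


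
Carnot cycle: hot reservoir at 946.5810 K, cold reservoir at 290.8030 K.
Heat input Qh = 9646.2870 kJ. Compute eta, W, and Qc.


eta = 1 - 290.8030/946.5810 = 0.6928
W = 0.6928 * 9646.2870 = 6682.8119 kJ
Qc = 9646.2870 - 6682.8119 = 2963.4751 kJ

eta = 69.2786%, W = 6682.8119 kJ, Qc = 2963.4751 kJ


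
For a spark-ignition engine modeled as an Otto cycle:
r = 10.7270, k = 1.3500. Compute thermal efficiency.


r^(k-1) = 2.2944
eta = 1 - 1/2.2944 = 0.5642 = 56.4154%

56.4154%


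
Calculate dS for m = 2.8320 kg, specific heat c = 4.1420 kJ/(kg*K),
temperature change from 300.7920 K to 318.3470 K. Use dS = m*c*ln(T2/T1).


T2/T1 = 1.0584
ln(T2/T1) = 0.0567
dS = 2.8320 * 4.1420 * 0.0567 = 0.6654 kJ/K

0.6654 kJ/K


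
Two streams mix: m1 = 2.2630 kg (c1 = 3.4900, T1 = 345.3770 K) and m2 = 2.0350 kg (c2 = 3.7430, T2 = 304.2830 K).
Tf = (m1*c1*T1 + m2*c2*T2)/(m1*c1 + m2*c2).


num = 5045.4678
den = 15.5149
Tf = 325.2020 K

325.2020 K


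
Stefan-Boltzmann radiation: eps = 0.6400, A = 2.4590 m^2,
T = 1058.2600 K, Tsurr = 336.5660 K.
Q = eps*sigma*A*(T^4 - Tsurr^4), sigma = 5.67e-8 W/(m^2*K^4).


T^4 = 1.2542e+12
Tsurr^4 = 1.2832e+10
Q = 0.6400 * 5.67e-8 * 2.4590 * 1.2414e+12 = 110770.7259 W

110770.7259 W


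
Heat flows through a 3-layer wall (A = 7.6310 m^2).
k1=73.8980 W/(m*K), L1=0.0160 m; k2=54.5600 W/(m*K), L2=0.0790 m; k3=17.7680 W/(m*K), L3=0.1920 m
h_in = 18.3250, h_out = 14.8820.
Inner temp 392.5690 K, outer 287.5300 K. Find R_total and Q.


R_conv_in = 1/(18.3250*7.6310) = 0.0072
R_1 = 0.0160/(73.8980*7.6310) = 2.8373e-05
R_2 = 0.0790/(54.5600*7.6310) = 0.0002
R_3 = 0.1920/(17.7680*7.6310) = 0.0014
R_conv_out = 1/(14.8820*7.6310) = 0.0088
R_total = 0.0176 K/W
Q = 105.0390 / 0.0176 = 5971.2224 W

R_total = 0.0176 K/W, Q = 5971.2224 W


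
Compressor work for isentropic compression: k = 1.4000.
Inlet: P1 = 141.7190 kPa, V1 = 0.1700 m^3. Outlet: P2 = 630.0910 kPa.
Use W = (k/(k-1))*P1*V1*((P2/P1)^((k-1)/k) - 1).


(k-1)/k = 0.2857
(P2/P1)^exp = 1.5316
W = 3.5000 * 141.7190 * 0.1700 * (1.5316 - 1) = 44.8232 kJ

44.8232 kJ


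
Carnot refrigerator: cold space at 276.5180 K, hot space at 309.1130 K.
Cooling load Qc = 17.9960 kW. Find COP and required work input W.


COP = 276.5180 / 32.5950 = 8.4834
W = 17.9960 / 8.4834 = 2.1213 kW

COP = 8.4834, W = 2.1213 kW


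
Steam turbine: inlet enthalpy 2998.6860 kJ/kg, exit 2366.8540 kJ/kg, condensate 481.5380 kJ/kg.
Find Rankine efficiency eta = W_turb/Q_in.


W = 631.8320 kJ/kg
Q_in = 2517.1480 kJ/kg
eta = 0.2510 = 25.1011%

eta = 25.1011%


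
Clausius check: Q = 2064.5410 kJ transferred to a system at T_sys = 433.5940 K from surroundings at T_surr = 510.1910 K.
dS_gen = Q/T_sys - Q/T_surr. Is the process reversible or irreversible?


dS_sys = 2064.5410/433.5940 = 4.7615 kJ/K
dS_surr = -2064.5410/510.1910 = -4.0466 kJ/K
dS_gen = 4.7615 - 4.0466 = 0.7149 kJ/K (irreversible)

dS_gen = 0.7149 kJ/K, irreversible


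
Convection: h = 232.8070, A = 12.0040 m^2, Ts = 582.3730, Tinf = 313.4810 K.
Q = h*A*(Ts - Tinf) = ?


dT = 268.8920 K
Q = 232.8070 * 12.0040 * 268.8920 = 751449.6779 W

751449.6779 W


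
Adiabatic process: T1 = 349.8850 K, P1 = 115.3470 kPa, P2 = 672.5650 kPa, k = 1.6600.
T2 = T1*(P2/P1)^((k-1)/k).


(k-1)/k = 0.3976
(P2/P1)^exp = 2.0158
T2 = 349.8850 * 2.0158 = 705.2959 K

705.2959 K


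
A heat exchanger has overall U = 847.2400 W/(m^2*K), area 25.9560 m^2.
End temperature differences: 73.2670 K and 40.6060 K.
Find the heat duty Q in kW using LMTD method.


LMTD = 55.3394 K
Q = 847.2400 * 25.9560 * 55.3394 = 1216966.3314 W = 1216.9663 kW

1216.9663 kW


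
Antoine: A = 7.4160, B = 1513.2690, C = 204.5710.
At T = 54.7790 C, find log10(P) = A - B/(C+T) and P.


C+T = 259.3500
B/(C+T) = 5.8349
log10(P) = 7.4160 - 5.8349 = 1.5811
P = 10^1.5811 = 38.1195 mmHg

38.1195 mmHg


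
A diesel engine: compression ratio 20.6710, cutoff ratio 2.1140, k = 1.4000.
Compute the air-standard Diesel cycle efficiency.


r^(k-1) = 3.3585
rc^k = 2.8520
eta = 0.6464 = 64.6427%

64.6427%


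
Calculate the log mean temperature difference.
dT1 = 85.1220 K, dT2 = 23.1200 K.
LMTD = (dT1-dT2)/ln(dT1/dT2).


dT1/dT2 = 3.6817
ln(dT1/dT2) = 1.3034
LMTD = 62.0020 / 1.3034 = 47.5699 K

47.5699 K


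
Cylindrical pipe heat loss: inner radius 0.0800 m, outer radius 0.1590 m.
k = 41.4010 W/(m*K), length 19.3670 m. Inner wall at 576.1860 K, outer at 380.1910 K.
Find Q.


dT = 195.9950 K
ln(ro/ri) = 0.6869
Q = 2*pi*41.4010*19.3670*195.9950 / 0.6869 = 1437535.9396 W

1437535.9396 W


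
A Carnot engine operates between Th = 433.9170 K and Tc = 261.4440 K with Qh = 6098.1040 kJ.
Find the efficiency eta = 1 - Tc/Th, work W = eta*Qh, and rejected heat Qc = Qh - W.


eta = 1 - 261.4440/433.9170 = 0.3975
W = 0.3975 * 6098.1040 = 2423.8698 kJ
Qc = 6098.1040 - 2423.8698 = 3674.2342 kJ

eta = 39.7479%, W = 2423.8698 kJ, Qc = 3674.2342 kJ


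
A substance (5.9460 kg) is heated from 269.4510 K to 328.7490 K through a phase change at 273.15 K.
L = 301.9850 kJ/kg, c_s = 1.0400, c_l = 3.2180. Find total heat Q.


Q1 (sensible, solid) = 5.9460 * 1.0400 * 3.6990 = 22.8740 kJ
Q2 (latent) = 5.9460 * 301.9850 = 1795.6028 kJ
Q3 (sensible, liquid) = 5.9460 * 3.2180 * 55.5990 = 1063.8439 kJ
Q_total = 2882.3208 kJ

2882.3208 kJ


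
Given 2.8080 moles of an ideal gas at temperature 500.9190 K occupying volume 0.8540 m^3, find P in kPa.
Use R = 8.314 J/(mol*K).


P = nRT/V = 2.8080 * 8.314 * 500.9190 / 0.8540
= 11694.3107 / 0.8540 = 13693.5723 Pa = 13.6936 kPa

13.6936 kPa


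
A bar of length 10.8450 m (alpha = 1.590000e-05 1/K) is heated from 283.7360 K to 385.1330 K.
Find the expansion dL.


dT = 101.3970 K
dL = 1.590000e-05 * 10.8450 * 101.3970 = 0.017484 m
L_final = 10.862484 m

dL = 0.017484 m


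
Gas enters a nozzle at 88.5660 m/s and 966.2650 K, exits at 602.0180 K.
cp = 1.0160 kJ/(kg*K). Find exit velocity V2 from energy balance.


dT = 364.2470 K
2*cp*1000*dT = 740149.9040
V1^2 = 7843.9364
V2 = sqrt(747993.8404) = 864.8664 m/s

864.8664 m/s


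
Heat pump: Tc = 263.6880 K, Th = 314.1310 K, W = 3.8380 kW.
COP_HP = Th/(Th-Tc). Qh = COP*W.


COP = 314.1310 / 50.4430 = 6.2274
Qh = 6.2274 * 3.8380 = 23.9009 kW

COP = 6.2274, Qh = 23.9009 kW


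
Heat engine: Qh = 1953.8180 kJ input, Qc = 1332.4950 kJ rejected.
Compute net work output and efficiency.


W = 1953.8180 - 1332.4950 = 621.3230 kJ
eta = 621.3230 / 1953.8180 = 0.3180 = 31.8005%

W = 621.3230 kJ, eta = 31.8005%


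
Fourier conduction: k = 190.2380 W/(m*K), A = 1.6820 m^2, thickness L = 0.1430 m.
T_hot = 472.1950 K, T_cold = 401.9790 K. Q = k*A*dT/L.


dT = 70.2160 K
Q = 190.2380 * 1.6820 * 70.2160 / 0.1430 = 157117.0480 W

157117.0480 W


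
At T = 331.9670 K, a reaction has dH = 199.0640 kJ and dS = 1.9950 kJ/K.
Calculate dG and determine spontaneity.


T*dS = 331.9670 * 1.9950 = 662.2742 kJ
dG = 199.0640 - 662.2742 = -463.2102 kJ (spontaneous)

dG = -463.2102 kJ, spontaneous


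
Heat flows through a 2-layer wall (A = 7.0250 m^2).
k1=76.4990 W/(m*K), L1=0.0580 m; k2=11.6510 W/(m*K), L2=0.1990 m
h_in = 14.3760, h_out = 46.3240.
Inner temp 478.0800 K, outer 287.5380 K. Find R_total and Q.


R_conv_in = 1/(14.3760*7.0250) = 0.0099
R_1 = 0.0580/(76.4990*7.0250) = 0.0001
R_2 = 0.1990/(11.6510*7.0250) = 0.0024
R_conv_out = 1/(46.3240*7.0250) = 0.0031
R_total = 0.0155 K/W
Q = 190.5420 / 0.0155 = 12281.9536 W

R_total = 0.0155 K/W, Q = 12281.9536 W


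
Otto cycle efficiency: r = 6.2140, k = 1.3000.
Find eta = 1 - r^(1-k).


r^(k-1) = 1.7299
eta = 1 - 1/1.7299 = 0.4219 = 42.1919%

42.1919%


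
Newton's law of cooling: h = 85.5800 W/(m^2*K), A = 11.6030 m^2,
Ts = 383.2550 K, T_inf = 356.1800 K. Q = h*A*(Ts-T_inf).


dT = 27.0750 K
Q = 85.5800 * 11.6030 * 27.0750 = 26885.0618 W

26885.0618 W


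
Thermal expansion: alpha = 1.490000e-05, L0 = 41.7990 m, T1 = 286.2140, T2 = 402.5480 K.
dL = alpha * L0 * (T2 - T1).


dT = 116.3340 K
dL = 1.490000e-05 * 41.7990 * 116.3340 = 0.072453 m
L_final = 41.871453 m

dL = 0.072453 m


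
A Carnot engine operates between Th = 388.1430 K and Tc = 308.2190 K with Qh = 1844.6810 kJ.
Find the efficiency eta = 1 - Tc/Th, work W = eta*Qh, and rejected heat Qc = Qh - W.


eta = 1 - 308.2190/388.1430 = 0.2059
W = 0.2059 * 1844.6810 = 379.8453 kJ
Qc = 1844.6810 - 379.8453 = 1464.8357 kJ

eta = 20.5914%, W = 379.8453 kJ, Qc = 1464.8357 kJ


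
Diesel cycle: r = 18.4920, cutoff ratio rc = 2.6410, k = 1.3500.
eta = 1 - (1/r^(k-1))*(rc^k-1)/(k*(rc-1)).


r^(k-1) = 2.7762
rc^k = 3.7101
eta = 0.5593 = 55.9343%

55.9343%


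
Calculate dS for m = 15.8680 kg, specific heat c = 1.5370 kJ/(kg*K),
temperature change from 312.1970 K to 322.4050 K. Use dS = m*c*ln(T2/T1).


T2/T1 = 1.0327
ln(T2/T1) = 0.0322
dS = 15.8680 * 1.5370 * 0.0322 = 0.7847 kJ/K

0.7847 kJ/K


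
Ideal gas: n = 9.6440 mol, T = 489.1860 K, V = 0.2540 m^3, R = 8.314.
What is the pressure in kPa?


P = nRT/V = 9.6440 * 8.314 * 489.1860 / 0.2540
= 39223.0391 / 0.2540 = 154421.4140 Pa = 154.4214 kPa

154.4214 kPa


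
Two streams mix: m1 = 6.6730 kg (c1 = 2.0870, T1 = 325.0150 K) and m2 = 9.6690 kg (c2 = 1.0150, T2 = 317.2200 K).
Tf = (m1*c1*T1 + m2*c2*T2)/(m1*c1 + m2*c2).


num = 7639.5462
den = 23.7406
Tf = 321.7927 K

321.7927 K


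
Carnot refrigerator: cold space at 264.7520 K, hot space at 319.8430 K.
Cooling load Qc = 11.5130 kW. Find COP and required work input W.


COP = 264.7520 / 55.0910 = 4.8057
W = 11.5130 / 4.8057 = 2.3957 kW

COP = 4.8057, W = 2.3957 kW


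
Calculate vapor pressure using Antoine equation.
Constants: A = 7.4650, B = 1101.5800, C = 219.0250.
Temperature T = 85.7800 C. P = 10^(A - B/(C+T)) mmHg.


C+T = 304.8050
B/(C+T) = 3.6140
log10(P) = 7.4650 - 3.6140 = 3.8510
P = 10^3.8510 = 7094.9881 mmHg

7094.9881 mmHg


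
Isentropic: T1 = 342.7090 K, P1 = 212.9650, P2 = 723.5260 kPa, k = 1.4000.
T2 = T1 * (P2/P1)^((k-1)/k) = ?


(k-1)/k = 0.2857
(P2/P1)^exp = 1.4183
T2 = 342.7090 * 1.4183 = 486.0506 K

486.0506 K


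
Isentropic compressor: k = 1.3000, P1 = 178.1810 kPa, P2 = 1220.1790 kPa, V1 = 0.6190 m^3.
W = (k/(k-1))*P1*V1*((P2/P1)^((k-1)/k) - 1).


(k-1)/k = 0.2308
(P2/P1)^exp = 1.5589
W = 4.3333 * 178.1810 * 0.6190 * (1.5589 - 1) = 267.1276 kJ

267.1276 kJ


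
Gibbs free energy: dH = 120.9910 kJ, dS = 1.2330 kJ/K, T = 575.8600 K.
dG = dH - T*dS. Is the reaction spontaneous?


T*dS = 575.8600 * 1.2330 = 710.0354 kJ
dG = 120.9910 - 710.0354 = -589.0444 kJ (spontaneous)

dG = -589.0444 kJ, spontaneous


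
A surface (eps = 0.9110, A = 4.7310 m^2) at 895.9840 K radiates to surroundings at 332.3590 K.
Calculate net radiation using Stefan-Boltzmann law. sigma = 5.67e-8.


T^4 = 6.4447e+11
Tsurr^4 = 1.2202e+10
Q = 0.9110 * 5.67e-8 * 4.7310 * 6.3227e+11 = 154509.0382 W

154509.0382 W


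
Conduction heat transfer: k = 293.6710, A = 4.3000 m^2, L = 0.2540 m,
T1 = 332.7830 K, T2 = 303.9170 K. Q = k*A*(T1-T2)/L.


dT = 28.8660 K
Q = 293.6710 * 4.3000 * 28.8660 / 0.2540 = 143510.0806 W

143510.0806 W


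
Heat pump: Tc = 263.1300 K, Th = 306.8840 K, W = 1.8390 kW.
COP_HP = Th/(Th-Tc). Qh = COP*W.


COP = 306.8840 / 43.7540 = 7.0139
Qh = 7.0139 * 1.8390 = 12.8985 kW

COP = 7.0139, Qh = 12.8985 kW


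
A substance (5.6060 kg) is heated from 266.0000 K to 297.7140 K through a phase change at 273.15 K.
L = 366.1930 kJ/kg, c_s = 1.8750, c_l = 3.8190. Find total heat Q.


Q1 (sensible, solid) = 5.6060 * 1.8750 * 7.1500 = 75.1554 kJ
Q2 (latent) = 5.6060 * 366.1930 = 2052.8780 kJ
Q3 (sensible, liquid) = 5.6060 * 3.8190 * 24.5640 = 525.8984 kJ
Q_total = 2653.9318 kJ

2653.9318 kJ


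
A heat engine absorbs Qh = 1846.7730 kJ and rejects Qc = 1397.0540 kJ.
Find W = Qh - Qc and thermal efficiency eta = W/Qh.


W = 1846.7730 - 1397.0540 = 449.7190 kJ
eta = 449.7190 / 1846.7730 = 0.2435 = 24.3516%

W = 449.7190 kJ, eta = 24.3516%


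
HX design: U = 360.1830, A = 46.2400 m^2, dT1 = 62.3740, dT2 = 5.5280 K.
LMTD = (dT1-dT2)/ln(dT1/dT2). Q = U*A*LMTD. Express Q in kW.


LMTD = 23.4579 K
Q = 360.1830 * 46.2400 * 23.4579 = 390687.7050 W = 390.6877 kW

390.6877 kW


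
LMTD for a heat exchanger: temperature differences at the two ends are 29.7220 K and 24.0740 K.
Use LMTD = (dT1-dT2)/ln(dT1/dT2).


dT1/dT2 = 1.2346
ln(dT1/dT2) = 0.2108
LMTD = 5.6480 / 0.2108 = 26.7989 K

26.7989 K


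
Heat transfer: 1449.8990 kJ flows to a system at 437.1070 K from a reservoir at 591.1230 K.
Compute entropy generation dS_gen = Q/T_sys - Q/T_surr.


dS_sys = 1449.8990/437.1070 = 3.3170 kJ/K
dS_surr = -1449.8990/591.1230 = -2.4528 kJ/K
dS_gen = 3.3170 - 2.4528 = 0.8642 kJ/K (irreversible)

dS_gen = 0.8642 kJ/K, irreversible


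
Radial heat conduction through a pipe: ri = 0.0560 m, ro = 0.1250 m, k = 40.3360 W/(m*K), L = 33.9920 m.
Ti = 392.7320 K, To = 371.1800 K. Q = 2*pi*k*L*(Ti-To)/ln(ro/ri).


dT = 21.5520 K
ln(ro/ri) = 0.8030
Q = 2*pi*40.3360*33.9920*21.5520 / 0.8030 = 231228.8265 W

231228.8265 W


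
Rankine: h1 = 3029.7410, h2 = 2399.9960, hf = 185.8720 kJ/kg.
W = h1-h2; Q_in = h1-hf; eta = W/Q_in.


W = 629.7450 kJ/kg
Q_in = 2843.8690 kJ/kg
eta = 0.2214 = 22.1440%

eta = 22.1440%


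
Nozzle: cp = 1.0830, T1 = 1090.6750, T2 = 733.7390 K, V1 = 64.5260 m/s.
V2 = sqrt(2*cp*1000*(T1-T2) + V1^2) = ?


dT = 356.9360 K
2*cp*1000*dT = 773123.3760
V1^2 = 4163.6047
V2 = sqrt(777286.9807) = 881.6388 m/s

881.6388 m/s


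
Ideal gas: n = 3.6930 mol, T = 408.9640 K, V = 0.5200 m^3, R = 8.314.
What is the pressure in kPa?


P = nRT/V = 3.6930 * 8.314 * 408.9640 / 0.5200
= 12556.6679 / 0.5200 = 24147.4382 Pa = 24.1474 kPa

24.1474 kPa


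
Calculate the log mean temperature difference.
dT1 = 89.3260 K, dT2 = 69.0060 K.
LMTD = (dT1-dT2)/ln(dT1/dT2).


dT1/dT2 = 1.2945
ln(dT1/dT2) = 0.2581
LMTD = 20.3200 / 0.2581 = 78.7294 K

78.7294 K


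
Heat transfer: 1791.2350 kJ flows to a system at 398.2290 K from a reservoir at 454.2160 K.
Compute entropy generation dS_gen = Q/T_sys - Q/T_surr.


dS_sys = 1791.2350/398.2290 = 4.4980 kJ/K
dS_surr = -1791.2350/454.2160 = -3.9436 kJ/K
dS_gen = 4.4980 - 3.9436 = 0.5544 kJ/K (irreversible)

dS_gen = 0.5544 kJ/K, irreversible


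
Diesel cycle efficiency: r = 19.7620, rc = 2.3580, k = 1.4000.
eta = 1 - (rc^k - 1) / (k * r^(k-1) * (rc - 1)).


r^(k-1) = 3.2986
rc^k = 3.3232
eta = 0.6295 = 62.9547%

62.9547%


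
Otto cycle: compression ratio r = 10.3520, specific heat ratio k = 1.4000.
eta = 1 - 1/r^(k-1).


r^(k-1) = 2.5469
eta = 1 - 1/2.5469 = 0.6074 = 60.7364%

60.7364%


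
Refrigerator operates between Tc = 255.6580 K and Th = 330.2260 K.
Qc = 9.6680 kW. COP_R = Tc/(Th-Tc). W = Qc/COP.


COP = 255.6580 / 74.5680 = 3.4285
W = 9.6680 / 3.4285 = 2.8199 kW

COP = 3.4285, W = 2.8199 kW


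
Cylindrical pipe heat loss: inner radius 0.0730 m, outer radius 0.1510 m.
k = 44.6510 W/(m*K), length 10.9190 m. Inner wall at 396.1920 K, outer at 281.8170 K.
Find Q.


dT = 114.3750 K
ln(ro/ri) = 0.7268
Q = 2*pi*44.6510*10.9190*114.3750 / 0.7268 = 482056.4802 W

482056.4802 W


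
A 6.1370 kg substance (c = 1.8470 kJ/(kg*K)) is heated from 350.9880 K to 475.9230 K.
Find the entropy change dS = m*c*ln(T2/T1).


T2/T1 = 1.3560
ln(T2/T1) = 0.3045
dS = 6.1370 * 1.8470 * 0.3045 = 3.4516 kJ/K

3.4516 kJ/K


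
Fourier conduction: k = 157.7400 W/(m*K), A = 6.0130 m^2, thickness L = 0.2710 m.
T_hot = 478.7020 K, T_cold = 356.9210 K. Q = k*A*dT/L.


dT = 121.7810 K
Q = 157.7400 * 6.0130 * 121.7810 / 0.2710 = 426229.2848 W

426229.2848 W


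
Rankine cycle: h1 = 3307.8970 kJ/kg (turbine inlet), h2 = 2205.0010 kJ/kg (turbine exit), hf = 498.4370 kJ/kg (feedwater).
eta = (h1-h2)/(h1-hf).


W = 1102.8960 kJ/kg
Q_in = 2809.4600 kJ/kg
eta = 0.3926 = 39.2565%

eta = 39.2565%


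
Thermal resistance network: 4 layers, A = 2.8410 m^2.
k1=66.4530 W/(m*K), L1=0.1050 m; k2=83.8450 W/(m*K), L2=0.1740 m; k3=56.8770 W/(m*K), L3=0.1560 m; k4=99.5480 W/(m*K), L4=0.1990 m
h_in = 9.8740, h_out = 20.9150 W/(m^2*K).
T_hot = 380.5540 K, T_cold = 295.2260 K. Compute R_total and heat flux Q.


R_conv_in = 1/(9.8740*2.8410) = 0.0356
R_1 = 0.1050/(66.4530*2.8410) = 0.0006
R_2 = 0.1740/(83.8450*2.8410) = 0.0007
R_3 = 0.1560/(56.8770*2.8410) = 0.0010
R_4 = 0.1990/(99.5480*2.8410) = 0.0007
R_conv_out = 1/(20.9150*2.8410) = 0.0168
R_total = 0.0554 K/W
Q = 85.3280 / 0.0554 = 1539.2936 W

R_total = 0.0554 K/W, Q = 1539.2936 W


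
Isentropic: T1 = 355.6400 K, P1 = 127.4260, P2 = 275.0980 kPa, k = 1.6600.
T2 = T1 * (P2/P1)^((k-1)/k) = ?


(k-1)/k = 0.3976
(P2/P1)^exp = 1.3580
T2 = 355.6400 * 1.3580 = 482.9442 K

482.9442 K


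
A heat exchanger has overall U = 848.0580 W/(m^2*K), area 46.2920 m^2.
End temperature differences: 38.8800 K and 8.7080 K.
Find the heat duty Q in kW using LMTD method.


LMTD = 20.1652 K
Q = 848.0580 * 46.2920 * 20.1652 = 791653.1899 W = 791.6532 kW

791.6532 kW


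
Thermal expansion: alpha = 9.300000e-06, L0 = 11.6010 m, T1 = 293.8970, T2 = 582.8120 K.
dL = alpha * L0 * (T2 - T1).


dT = 288.9150 K
dL = 9.300000e-06 * 11.6010 * 288.9150 = 0.031171 m
L_final = 11.632171 m

dL = 0.031171 m


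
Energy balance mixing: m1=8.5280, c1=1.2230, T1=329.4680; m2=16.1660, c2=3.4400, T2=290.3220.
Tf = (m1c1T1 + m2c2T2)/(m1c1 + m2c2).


num = 19581.3753
den = 66.0408
Tf = 296.5043 K

296.5043 K


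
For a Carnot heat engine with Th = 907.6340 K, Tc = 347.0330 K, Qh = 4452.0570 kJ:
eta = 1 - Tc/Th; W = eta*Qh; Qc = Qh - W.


eta = 1 - 347.0330/907.6340 = 0.6177
W = 0.6177 * 4452.0570 = 2749.8172 kJ
Qc = 4452.0570 - 2749.8172 = 1702.2398 kJ

eta = 61.7651%, W = 2749.8172 kJ, Qc = 1702.2398 kJ


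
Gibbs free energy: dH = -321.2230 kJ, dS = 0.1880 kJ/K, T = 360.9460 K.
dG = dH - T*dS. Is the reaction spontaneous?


T*dS = 360.9460 * 0.1880 = 67.8578 kJ
dG = -321.2230 - 67.8578 = -389.0808 kJ (spontaneous)

dG = -389.0808 kJ, spontaneous


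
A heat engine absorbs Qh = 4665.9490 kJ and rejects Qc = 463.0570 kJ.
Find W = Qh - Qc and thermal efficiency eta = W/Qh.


W = 4665.9490 - 463.0570 = 4202.8920 kJ
eta = 4202.8920 / 4665.9490 = 0.9008 = 90.0758%

W = 4202.8920 kJ, eta = 90.0758%


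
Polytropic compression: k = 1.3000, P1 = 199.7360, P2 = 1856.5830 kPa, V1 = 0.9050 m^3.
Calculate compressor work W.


(k-1)/k = 0.2308
(P2/P1)^exp = 1.6728
W = 4.3333 * 199.7360 * 0.9050 * (1.6728 - 1) = 527.0033 kJ

527.0033 kJ


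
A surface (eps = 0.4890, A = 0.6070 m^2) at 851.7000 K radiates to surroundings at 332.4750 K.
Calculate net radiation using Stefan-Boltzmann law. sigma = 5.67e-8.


T^4 = 5.2619e+11
Tsurr^4 = 1.2219e+10
Q = 0.4890 * 5.67e-8 * 0.6070 * 5.1398e+11 = 8650.1435 W

8650.1435 W


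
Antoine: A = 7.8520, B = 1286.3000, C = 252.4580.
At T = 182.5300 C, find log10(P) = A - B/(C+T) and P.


C+T = 434.9880
B/(C+T) = 2.9571
log10(P) = 7.8520 - 2.9571 = 4.8949
P = 10^4.8949 = 78506.7377 mmHg

78506.7377 mmHg


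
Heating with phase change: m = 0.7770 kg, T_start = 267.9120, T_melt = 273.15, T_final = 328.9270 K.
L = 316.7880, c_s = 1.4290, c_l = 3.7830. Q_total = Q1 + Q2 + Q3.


Q1 (sensible, solid) = 0.7770 * 1.4290 * 5.2380 = 5.8159 kJ
Q2 (latent) = 0.7770 * 316.7880 = 246.1443 kJ
Q3 (sensible, liquid) = 0.7770 * 3.7830 * 55.7770 = 163.9504 kJ
Q_total = 415.9106 kJ

415.9106 kJ


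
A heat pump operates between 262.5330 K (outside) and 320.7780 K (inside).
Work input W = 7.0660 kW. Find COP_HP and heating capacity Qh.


COP = 320.7780 / 58.2450 = 5.5074
Qh = 5.5074 * 7.0660 = 38.9152 kW

COP = 5.5074, Qh = 38.9152 kW


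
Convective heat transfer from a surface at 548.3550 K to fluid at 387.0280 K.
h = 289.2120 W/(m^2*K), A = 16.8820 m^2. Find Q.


dT = 161.3270 K
Q = 289.2120 * 16.8820 * 161.3270 = 787675.3644 W

787675.3644 W


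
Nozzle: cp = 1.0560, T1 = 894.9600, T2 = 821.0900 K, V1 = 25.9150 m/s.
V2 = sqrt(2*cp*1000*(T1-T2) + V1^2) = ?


dT = 73.8700 K
2*cp*1000*dT = 156013.4400
V1^2 = 671.5872
V2 = sqrt(156685.0272) = 395.8346 m/s

395.8346 m/s


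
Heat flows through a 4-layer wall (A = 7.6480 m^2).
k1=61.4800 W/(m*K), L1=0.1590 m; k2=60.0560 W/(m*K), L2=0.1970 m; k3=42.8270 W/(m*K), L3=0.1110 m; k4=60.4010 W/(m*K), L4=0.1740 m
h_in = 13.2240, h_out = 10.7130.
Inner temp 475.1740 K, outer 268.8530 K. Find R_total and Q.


R_conv_in = 1/(13.2240*7.6480) = 0.0099
R_1 = 0.1590/(61.4800*7.6480) = 0.0003
R_2 = 0.1970/(60.0560*7.6480) = 0.0004
R_3 = 0.1110/(42.8270*7.6480) = 0.0003
R_4 = 0.1740/(60.4010*7.6480) = 0.0004
R_conv_out = 1/(10.7130*7.6480) = 0.0122
R_total = 0.0236 K/W
Q = 206.3210 / 0.0236 = 8751.5857 W

R_total = 0.0236 K/W, Q = 8751.5857 W


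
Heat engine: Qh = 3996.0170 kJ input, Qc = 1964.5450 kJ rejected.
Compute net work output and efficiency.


W = 3996.0170 - 1964.5450 = 2031.4720 kJ
eta = 2031.4720 / 3996.0170 = 0.5084 = 50.8374%

W = 2031.4720 kJ, eta = 50.8374%


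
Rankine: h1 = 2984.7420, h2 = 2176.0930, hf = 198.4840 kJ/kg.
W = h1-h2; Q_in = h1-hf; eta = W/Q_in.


W = 808.6490 kJ/kg
Q_in = 2786.2580 kJ/kg
eta = 0.2902 = 29.0228%

eta = 29.0228%


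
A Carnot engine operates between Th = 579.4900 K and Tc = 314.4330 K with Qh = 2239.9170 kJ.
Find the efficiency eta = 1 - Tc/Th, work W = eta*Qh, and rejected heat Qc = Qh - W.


eta = 1 - 314.4330/579.4900 = 0.4574
W = 0.4574 * 2239.9170 = 1024.5314 kJ
Qc = 2239.9170 - 1024.5314 = 1215.3856 kJ

eta = 45.7397%, W = 1024.5314 kJ, Qc = 1215.3856 kJ


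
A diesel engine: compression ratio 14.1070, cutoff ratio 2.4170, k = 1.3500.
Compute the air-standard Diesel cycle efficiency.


r^(k-1) = 2.5252
rc^k = 3.2917
eta = 0.5256 = 52.5587%

52.5587%


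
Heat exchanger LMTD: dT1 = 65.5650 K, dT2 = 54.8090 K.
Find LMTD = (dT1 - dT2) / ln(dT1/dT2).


dT1/dT2 = 1.1962
ln(dT1/dT2) = 0.1792
LMTD = 10.7560 / 0.1792 = 60.0265 K

60.0265 K


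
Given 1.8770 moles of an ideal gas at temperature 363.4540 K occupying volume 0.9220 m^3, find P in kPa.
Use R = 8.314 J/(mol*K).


P = nRT/V = 1.8770 * 8.314 * 363.4540 / 0.9220
= 5671.8371 / 0.9220 = 6151.6671 Pa = 6.1517 kPa

6.1517 kPa


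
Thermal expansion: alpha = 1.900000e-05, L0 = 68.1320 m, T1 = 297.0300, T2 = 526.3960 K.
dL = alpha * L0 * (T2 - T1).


dT = 229.3660 K
dL = 1.900000e-05 * 68.1320 * 229.3660 = 0.296916 m
L_final = 68.428916 m

dL = 0.296916 m


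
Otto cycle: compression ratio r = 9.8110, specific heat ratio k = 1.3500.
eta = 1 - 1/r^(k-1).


r^(k-1) = 2.2238
eta = 1 - 1/2.2238 = 0.5503 = 55.0323%

55.0323%


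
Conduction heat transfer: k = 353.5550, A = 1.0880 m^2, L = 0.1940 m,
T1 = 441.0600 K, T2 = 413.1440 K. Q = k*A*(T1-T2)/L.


dT = 27.9160 K
Q = 353.5550 * 1.0880 * 27.9160 / 0.1940 = 55352.5125 W

55352.5125 W


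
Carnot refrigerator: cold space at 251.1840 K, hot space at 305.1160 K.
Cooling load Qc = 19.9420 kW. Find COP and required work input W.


COP = 251.1840 / 53.9320 = 4.6574
W = 19.9420 / 4.6574 = 4.2818 kW

COP = 4.6574, W = 4.2818 kW


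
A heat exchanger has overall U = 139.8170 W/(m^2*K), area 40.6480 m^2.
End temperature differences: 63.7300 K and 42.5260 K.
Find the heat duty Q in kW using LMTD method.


LMTD = 52.4151 K
Q = 139.8170 * 40.6480 * 52.4151 = 297889.8796 W = 297.8899 kW

297.8899 kW


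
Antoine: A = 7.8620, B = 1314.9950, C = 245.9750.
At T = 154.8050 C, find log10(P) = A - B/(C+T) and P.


C+T = 400.7800
B/(C+T) = 3.2811
log10(P) = 7.8620 - 3.2811 = 4.5809
P = 10^4.5809 = 38098.7410 mmHg

38098.7410 mmHg


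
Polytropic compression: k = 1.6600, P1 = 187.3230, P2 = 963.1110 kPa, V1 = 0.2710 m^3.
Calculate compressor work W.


(k-1)/k = 0.3976
(P2/P1)^exp = 1.9174
W = 2.5152 * 187.3230 * 0.2710 * (1.9174 - 1) = 117.1385 kJ

117.1385 kJ


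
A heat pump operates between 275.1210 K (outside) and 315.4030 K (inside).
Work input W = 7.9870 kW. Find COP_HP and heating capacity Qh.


COP = 315.4030 / 40.2820 = 7.8299
Qh = 7.8299 * 7.9870 = 62.5372 kW

COP = 7.8299, Qh = 62.5372 kW


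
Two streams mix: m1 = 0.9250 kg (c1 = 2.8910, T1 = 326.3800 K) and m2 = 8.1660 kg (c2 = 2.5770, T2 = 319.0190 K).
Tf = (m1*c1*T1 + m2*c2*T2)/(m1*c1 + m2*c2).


num = 7586.1635
den = 23.7180
Tf = 319.8489 K

319.8489 K


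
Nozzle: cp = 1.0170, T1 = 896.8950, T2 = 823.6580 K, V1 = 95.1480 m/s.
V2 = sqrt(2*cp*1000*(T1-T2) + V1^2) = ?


dT = 73.2370 K
2*cp*1000*dT = 148964.0580
V1^2 = 9053.1419
V2 = sqrt(158017.1999) = 397.5138 m/s

397.5138 m/s


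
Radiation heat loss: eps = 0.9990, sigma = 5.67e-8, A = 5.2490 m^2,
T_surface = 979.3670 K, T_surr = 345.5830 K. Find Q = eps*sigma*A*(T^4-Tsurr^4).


T^4 = 9.1999e+11
Tsurr^4 = 1.4263e+10
Q = 0.9990 * 5.67e-8 * 5.2490 * 9.0572e+11 = 269290.6007 W

269290.6007 W


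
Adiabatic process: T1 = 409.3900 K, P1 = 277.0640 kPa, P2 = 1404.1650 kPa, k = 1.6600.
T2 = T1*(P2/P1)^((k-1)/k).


(k-1)/k = 0.3976
(P2/P1)^exp = 1.9065
T2 = 409.3900 * 1.9065 = 780.5020 K

780.5020 K


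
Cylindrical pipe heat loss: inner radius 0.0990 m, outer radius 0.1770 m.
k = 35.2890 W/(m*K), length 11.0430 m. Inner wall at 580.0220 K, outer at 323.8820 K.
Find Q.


dT = 256.1400 K
ln(ro/ri) = 0.5810
Q = 2*pi*35.2890*11.0430*256.1400 / 0.5810 = 1079406.9963 W

1079406.9963 W


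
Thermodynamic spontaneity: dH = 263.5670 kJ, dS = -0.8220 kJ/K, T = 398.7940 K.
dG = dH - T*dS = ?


T*dS = 398.7940 * -0.8220 = -327.8087 kJ
dG = 263.5670 + 327.8087 = 591.3757 kJ (non-spontaneous)

dG = 591.3757 kJ, non-spontaneous


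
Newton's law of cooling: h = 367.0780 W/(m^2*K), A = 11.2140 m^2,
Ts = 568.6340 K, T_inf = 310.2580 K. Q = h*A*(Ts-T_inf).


dT = 258.3760 K
Q = 367.0780 * 11.2140 * 258.3760 = 1063582.2457 W

1063582.2457 W


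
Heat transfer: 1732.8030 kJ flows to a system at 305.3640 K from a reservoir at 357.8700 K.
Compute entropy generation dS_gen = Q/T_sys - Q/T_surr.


dS_sys = 1732.8030/305.3640 = 5.6745 kJ/K
dS_surr = -1732.8030/357.8700 = -4.8420 kJ/K
dS_gen = 5.6745 - 4.8420 = 0.8326 kJ/K (irreversible)

dS_gen = 0.8326 kJ/K, irreversible


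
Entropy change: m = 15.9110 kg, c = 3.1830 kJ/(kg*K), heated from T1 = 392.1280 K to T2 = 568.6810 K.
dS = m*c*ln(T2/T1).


T2/T1 = 1.4502
ln(T2/T1) = 0.3717
dS = 15.9110 * 3.1830 * 0.3717 = 18.8262 kJ/K

18.8262 kJ/K


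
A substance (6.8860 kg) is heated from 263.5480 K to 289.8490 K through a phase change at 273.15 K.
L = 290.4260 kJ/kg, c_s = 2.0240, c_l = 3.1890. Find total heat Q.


Q1 (sensible, solid) = 6.8860 * 2.0240 * 9.6020 = 133.8256 kJ
Q2 (latent) = 6.8860 * 290.4260 = 1999.8734 kJ
Q3 (sensible, liquid) = 6.8860 * 3.1890 * 16.6990 = 366.7009 kJ
Q_total = 2500.4000 kJ

2500.4000 kJ


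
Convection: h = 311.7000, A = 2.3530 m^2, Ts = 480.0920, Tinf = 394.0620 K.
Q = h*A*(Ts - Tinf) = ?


dT = 86.0300 K
Q = 311.7000 * 2.3530 * 86.0300 = 63096.9915 W

63096.9915 W


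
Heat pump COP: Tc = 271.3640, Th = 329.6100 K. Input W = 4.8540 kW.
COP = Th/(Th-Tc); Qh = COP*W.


COP = 329.6100 / 58.2460 = 5.6589
Qh = 5.6589 * 4.8540 = 27.4684 kW

COP = 5.6589, Qh = 27.4684 kW


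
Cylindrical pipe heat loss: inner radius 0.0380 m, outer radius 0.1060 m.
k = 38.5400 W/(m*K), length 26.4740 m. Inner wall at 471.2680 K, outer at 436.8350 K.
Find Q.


dT = 34.4330 K
ln(ro/ri) = 1.0259
Q = 2*pi*38.5400*26.4740*34.4330 / 1.0259 = 215179.5033 W

215179.5033 W


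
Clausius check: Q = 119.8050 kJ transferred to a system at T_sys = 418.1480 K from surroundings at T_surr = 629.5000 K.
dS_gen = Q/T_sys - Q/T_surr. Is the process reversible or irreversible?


dS_sys = 119.8050/418.1480 = 0.2865 kJ/K
dS_surr = -119.8050/629.5000 = -0.1903 kJ/K
dS_gen = 0.2865 - 0.1903 = 0.0962 kJ/K (irreversible)

dS_gen = 0.0962 kJ/K, irreversible


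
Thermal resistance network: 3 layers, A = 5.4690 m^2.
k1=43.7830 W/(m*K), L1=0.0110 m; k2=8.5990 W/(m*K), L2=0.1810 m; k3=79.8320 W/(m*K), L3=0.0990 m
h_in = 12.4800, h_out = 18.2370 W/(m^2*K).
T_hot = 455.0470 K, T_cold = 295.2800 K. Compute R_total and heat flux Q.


R_conv_in = 1/(12.4800*5.4690) = 0.0147
R_1 = 0.0110/(43.7830*5.4690) = 4.5939e-05
R_2 = 0.1810/(8.5990*5.4690) = 0.0038
R_3 = 0.0990/(79.8320*5.4690) = 0.0002
R_conv_out = 1/(18.2370*5.4690) = 0.0100
R_total = 0.0288 K/W
Q = 159.7670 / 0.0288 = 5547.6453 W

R_total = 0.0288 K/W, Q = 5547.6453 W


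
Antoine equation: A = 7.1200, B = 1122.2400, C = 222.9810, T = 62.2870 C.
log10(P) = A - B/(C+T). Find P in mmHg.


C+T = 285.2680
B/(C+T) = 3.9340
log10(P) = 7.1200 - 3.9340 = 3.1860
P = 10^3.1860 = 1534.6704 mmHg

1534.6704 mmHg


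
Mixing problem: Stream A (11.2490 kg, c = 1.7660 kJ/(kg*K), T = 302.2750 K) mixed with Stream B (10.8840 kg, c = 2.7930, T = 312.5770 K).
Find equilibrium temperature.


num = 15506.9467
den = 50.2647
Tf = 308.5054 K

308.5054 K
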